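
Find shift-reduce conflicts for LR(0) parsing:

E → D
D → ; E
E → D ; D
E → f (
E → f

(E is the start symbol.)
Yes — I2: [E → D .] vs [E → D . ; D]; I4: [E → f .] vs [E → f . (]

A shift-reduce conflict occurs when an LR(0) state has both:
  - a complete (reduce) item [A → α .] (dot at the end), and
  - a shift item [B → β . c γ] (dot before a terminal).

Augment with E' → E and build the canonical LR(0) collection (I0 = CLOSURE({[E' → . E]}), then GOTO on every symbol after a dot until no new states appear). It has 9 states:
  I0: { [D → . ; E], [E → . D ; D], [E → . D], [E → . f (], [E → . f], [E' → . E] }  — shift
  I1: { [D → . ; E], [D → ; . E], [E → . D ; D], [E → . D], [E → . f (], [E → . f] }  — shift
  I2: { [E → D . ; D], [E → D .] }  — shift, reduce
  I3: { [E' → E .] }  — accept
  I4: { [E → f . (], [E → f .] }  — shift, reduce
  I5: { [E → f ( .] }  — reduce
  I6: { [D → . ; E], [E → D ; . D] }  — shift
  I7: { [E → D ; D .] }  — reduce
  I8: { [D → ; E .] }  — reduce

I2 contains reduce item [E → D .] and shift item [E → D . ; D] — shift-reduce conflict.
I4 contains reduce item [E → f .] and shift item [E → f . (] — shift-reduce conflict.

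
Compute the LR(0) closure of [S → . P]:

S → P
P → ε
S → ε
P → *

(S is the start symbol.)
To compute CLOSURE, for each item [A → α.Bβ] where B is a non-terminal, add [B → .γ] for all productions B → γ; repeat for the newly added items until nothing changes.

Start with: [S → . P]
  [S → . P] has the dot before P: add [P → .], [P → . *]
No further items can be added.

CLOSURE = { [P → . *], [P → .], [S → . P] }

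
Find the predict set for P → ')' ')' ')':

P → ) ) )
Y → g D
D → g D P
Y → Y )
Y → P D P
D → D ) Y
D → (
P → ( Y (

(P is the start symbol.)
PREDICT(P → ')' ')' ')') = (FIRST(RHS) \ {ε}) ∪ (FOLLOW(P) if ε ∈ FIRST(RHS), i.e. RHS ⇒* ε)
FIRST(')' ')' ')') = { ')' }
ε ∉ FIRST(')' ')' ')'), so FOLLOW(P) is not added.
PREDICT(P → ')' ')' ')') = { ')' }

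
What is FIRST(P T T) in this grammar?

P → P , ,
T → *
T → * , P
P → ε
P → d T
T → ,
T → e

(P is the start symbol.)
FIRST sets of the non-terminals involved (from the grammar, by fixed-point iteration):
  FIRST(P) = { ',', 'd', ε }
  FIRST(T) = { '*', ',', 'e' }

To compute FIRST(P T T), process the symbols left to right:
Symbol P is a non-terminal. Add FIRST(P) \ {ε} = { ',', 'd' }
P is nullable (ε ∈ FIRST(P)), continue to the next symbol.
Symbol T is a non-terminal. Add FIRST(T) \ {ε} = { '*', ',', 'e' }
T is not nullable (ε ∉ FIRST(T)), so stop here.
FIRST(P T T) = { '*', ',', 'd', 'e' }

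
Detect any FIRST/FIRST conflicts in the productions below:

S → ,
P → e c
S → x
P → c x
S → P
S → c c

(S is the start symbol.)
FIRST sets of the non-terminals at (or reachable through a nullable prefix from) the front of some alternative:
  FIRST(P) = { 'c', 'e' }

Productions for S:
  S → ,: FIRST = { ',' }
  S → x: FIRST = { 'x' }
  S → P: FIRST = { 'c', 'e' }
  S → c c: FIRST = { 'c' }
Productions for P:
  P → e c: FIRST = { 'e' }
  P → c x: FIRST = { 'c' }

Conflict for S: S → P and S → c c
  Overlap: { 'c' }

Answer: Yes. S → P / S → c c on { 'c' }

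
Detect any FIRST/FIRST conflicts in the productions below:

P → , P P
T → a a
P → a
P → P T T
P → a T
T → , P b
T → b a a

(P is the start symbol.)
Yes. P → ',' P P / P → P T T on { ',' }; P → a / P → P T T on { 'a' }; P → a / P → a T on { 'a' }; P → P T T / P → a T on { 'a' }

FIRST sets of the non-terminals at (or reachable through a nullable prefix from) the front of some alternative:
  FIRST(P) = { ',', 'a' }

Productions for P:
  P → , P P: FIRST = { ',' }
  P → a: FIRST = { 'a' }
  P → P T T: FIRST = { ',', 'a' }
  P → a T: FIRST = { 'a' }
Productions for T:
  T → a a: FIRST = { 'a' }
  T → , P b: FIRST = { ',' }
  T → b a a: FIRST = { 'b' }

Conflict for P: P → , P P and P → P T T
  Overlap: { ',' }
Conflict for P: P → a and P → P T T
  Overlap: { 'a' }
Conflict for P: P → a and P → a T
  Overlap: { 'a' }
Conflict for P: P → P T T and P → a T
  Overlap: { 'a' }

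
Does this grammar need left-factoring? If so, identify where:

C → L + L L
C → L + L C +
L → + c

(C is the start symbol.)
Left-factoring is needed when two productions for the same non-terminal
share a common prefix on the right-hand side.

Productions for C:
  C → L + L L
  C → L + L C +

Found common prefix 'L + L' in productions for C

Answer: Yes, C has productions with common prefix 'L + L'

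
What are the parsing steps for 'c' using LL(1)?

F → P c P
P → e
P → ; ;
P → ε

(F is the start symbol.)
Stack is shown with the top on the left.

Stack    Input  Action
----------------------
F $      c $    output F → P c P
P c P $  c $    output P → ε
c P $    c $    match 'c'
P $      $      output P → ε
$        $      accept

The string is accepted.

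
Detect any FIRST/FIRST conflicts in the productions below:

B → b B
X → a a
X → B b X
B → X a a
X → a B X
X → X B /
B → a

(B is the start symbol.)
Yes. B → b B / B → X a a on { 'b' }; B → X a a / B → a on { 'a' }; X → a a / X → B b X on { 'a' }; X → a a / X → a B X on { 'a' }; X → a a / X → X B '/' on { 'a' }; X → B b X / X → a B X on { 'a' }; X → B b X / X → X B '/' on { 'a', 'b' }; X → a B X / X → X B '/' on { 'a' }

A FIRST/FIRST conflict occurs when two productions N → α and N → β for the same non-terminal have FIRST(α) ∩ FIRST(β) ≠ ∅ (with ε ∈ FIRST of a nullable right-hand side, so two nullable alternatives also conflict).

FIRST sets of the non-terminals at (or reachable through a nullable prefix from) the front of some alternative:
  FIRST(X) = { 'a', 'b' }
  FIRST(B) = { 'a', 'b' }

Productions for B:
  B → b B: FIRST = { 'b' }
  B → X a a: FIRST = { 'a', 'b' }
  B → a: FIRST = { 'a' }
Productions for X:
  X → a a: FIRST = { 'a' }
  X → B b X: FIRST = { 'a', 'b' }
  X → a B X: FIRST = { 'a' }
  X → X B /: FIRST = { 'a', 'b' }

Conflict for B: B → b B and B → X a a
  Overlap: { 'b' }
Conflict for B: B → X a a and B → a
  Overlap: { 'a' }
Conflict for X: X → a a and X → B b X
  Overlap: { 'a' }
Conflict for X: X → a a and X → a B X
  Overlap: { 'a' }
Conflict for X: X → a a and X → X B /
  Overlap: { 'a' }
Conflict for X: X → B b X and X → a B X
  Overlap: { 'a' }
Conflict for X: X → B b X and X → X B /
  Overlap: { 'a', 'b' }
Conflict for X: X → a B X and X → X B /
  Overlap: { 'a' }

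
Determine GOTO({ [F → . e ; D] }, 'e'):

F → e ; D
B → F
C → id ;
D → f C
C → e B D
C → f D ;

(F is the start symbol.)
GOTO(I, 'e') = CLOSURE({ [A → αX.β] : [A → α.Xβ] ∈ I, X = 'e' })

Items with dot before 'e', with the dot advanced:
  [F → . e ; D] → [F → e . ; D]
Closure adds nothing (no advanced item has the dot before a non-terminal).

GOTO = { [F → e . ; D] }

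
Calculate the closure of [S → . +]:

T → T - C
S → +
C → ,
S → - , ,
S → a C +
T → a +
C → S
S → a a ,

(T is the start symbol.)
Start with: [S → . +]
The dot precedes the terminal '+', so nothing is added.

CLOSURE = { [S → . +] }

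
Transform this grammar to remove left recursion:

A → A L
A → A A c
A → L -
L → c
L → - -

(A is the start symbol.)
A → L - A'
A' → L A'
A' → A c A'
A' → ε
L → c
L → - -

A is directly left-recursive. The standard transformation for
  A → A α₁ | ... | A α_m | β₁ | ... | β_n
is
  A  → β₁ A' | ... | β_n A'
  A' → α₁ A' | ... | α_m A' | ε

A → L - becomes A → L - A'
A → A L becomes A' → L A'
A → A A c becomes A' → A c A'
Add A' → ε

Productions for other non-terminals are unchanged:
  L → c
  L → - -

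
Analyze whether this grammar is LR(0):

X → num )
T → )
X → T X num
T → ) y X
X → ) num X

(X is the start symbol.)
Augment with X' → X and build the canonical LR(0) collection (I0 = CLOSURE({[X' → . X]}), then GOTO on every symbol after a dot until no new states appear). It has 12 states:
  I0: { [T → . ) y X], [T → . )], [X → . ) num X], [X → . T X num], [X → . num )], [X' → . X] }  — shift
  I1: { [T → ) . y X], [T → ) .], [X → ) . num X] }  — shift, reduce
  I2: { [T → . ) y X], [T → . )], [X → . ) num X], [X → . T X num], [X → . num )], [X → T . X num] }  — shift
  I3: { [X' → X .] }  — accept
  I4: { [X → num . )] }  — shift
  I5: { [X → num ) .] }  — reduce
  I6: { [X → T X . num] }  — shift
  I7: { [X → T X num .] }  — reduce
  I8: { [T → . ) y X], [T → . )], [X → ) num . X], [X → . ) num X], [X → . T X num], [X → . num )] }  — shift
  I9: { [T → ) y . X], [T → . ) y X], [T → . )], [X → . ) num X], [X → . T X num], [X → . num )] }  — shift
  I10: { [T → ) y X .] }  — reduce
  I11: { [X → ) num X .] }  — reduce

Conflict in state I1:
  Shift-reduce conflict between [T → ) .] and [T → ) . y X]
So the grammar is NOT LR(0).

Answer: No. Shift-reduce conflict between [T → ) .] and [T → ) . y X]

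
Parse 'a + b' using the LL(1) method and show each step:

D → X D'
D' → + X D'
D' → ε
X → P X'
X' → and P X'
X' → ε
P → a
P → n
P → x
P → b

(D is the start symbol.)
LL(1) parsing maintains a stack (initially the start symbol over $) and the input. At each step: if the stack top is a terminal, match it against the current input token; if it is a non-terminal N, replace it with the RHS of M[N, lookahead] (the unique production whose predict set contains the lookahead).

Stack is shown with the top on the left.

Stack      Input    Action
--------------------------
D $        a + b $  output D → X D'
X D' $     a + b $  output X → P X'
P X' D' $  a + b $  output P → a
a X' D' $  a + b $  match 'a'
X' D' $    + b $    output X' → ε
D' $       + b $    output D' → + X D'
+ X D' $   + b $    match '+'
X D' $     b $      output X → P X'
P X' D' $  b $      output P → b
b X' D' $  b $      match 'b'
X' D' $    $        output X' → ε
D' $       $        output D' → ε
$          $        accept

The string is accepted.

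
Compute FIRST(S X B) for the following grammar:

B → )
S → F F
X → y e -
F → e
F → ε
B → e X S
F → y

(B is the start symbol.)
FIRST sets of the non-terminals involved (from the grammar, by fixed-point iteration):
  FIRST(S) = { 'e', 'y', ε }
  FIRST(X) = { 'y' }

To compute FIRST(S X B), process the symbols left to right:
Symbol S is a non-terminal. Add FIRST(S) \ {ε} = { 'e', 'y' }
S is nullable (ε ∈ FIRST(S)), continue to the next symbol.
Symbol X is a non-terminal. Add FIRST(X) \ {ε} = { 'y' }
X is not nullable (ε ∉ FIRST(X)), so stop here.
FIRST(S X B) = { 'e', 'y' }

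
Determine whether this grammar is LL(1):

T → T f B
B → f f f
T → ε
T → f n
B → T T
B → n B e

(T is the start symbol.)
A grammar is LL(1) if for each non-terminal N with multiple productions, the predict sets of those productions are pairwise disjoint, where PREDICT(N → α) = (FIRST(α) \ {ε}) ∪ (FOLLOW(N) if α ⇒* ε).

Relevant sets:
  FIRST(T) = { 'f', ε }
  FOLLOW(T) = { $, 'e', 'f' }
  FOLLOW(B) = { $, 'e', 'f' }

For T:
  PREDICT(T → T f B) = { 'f' }
  PREDICT(T → ε) = { $, 'e', 'f' }
  PREDICT(T → f n) = { 'f' }
For B:
  PREDICT(B → f f f) = { 'f' }
  PREDICT(B → T T) = { $, 'e', 'f' }
  PREDICT(B → n B e) = { 'n' }

Conflict found: Predict set conflict for T: { 'f' }
The grammar is NOT LL(1).

Answer: No. Predict set conflict for T: { 'f' }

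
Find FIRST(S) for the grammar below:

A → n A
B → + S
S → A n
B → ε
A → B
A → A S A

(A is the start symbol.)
To compute FIRST(S), examine every production with S on the left-hand side, reading each right-hand side left to right until a non-nullable symbol is reached.

FIRST sets of the other non-terminals involved (by the same procedure, iterated to a fixed point):
  FIRST(A) = { '+', 'n', ε }

From S → A n:
  - A is a non-terminal: add FIRST(A) \ {ε} = { '+', 'n' }
    A is nullable, so continue to the next symbol
  - n is a terminal: add 'n' and stop

Collecting: FIRST(S) = { '+', 'n' }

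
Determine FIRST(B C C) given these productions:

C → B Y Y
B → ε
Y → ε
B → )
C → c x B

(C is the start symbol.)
{ ')', 'c', ε }

FIRST sets of the non-terminals involved (from the grammar, by fixed-point iteration):
  FIRST(B) = { ')', ε }
  FIRST(C) = { ')', 'c', ε }

To compute FIRST(B C C), process the symbols left to right:
Symbol B is a non-terminal. Add FIRST(B) \ {ε} = { ')' }
B is nullable (ε ∈ FIRST(B)), continue to the next symbol.
Symbol C is a non-terminal. Add FIRST(C) \ {ε} = { ')', 'c' }
C is nullable (ε ∈ FIRST(C)), continue to the next symbol.
Symbol C is a non-terminal. Add FIRST(C) \ {ε} = { ')', 'c' }
C is nullable (ε ∈ FIRST(C)), continue to the next symbol.
All symbols are nullable, so ε is in the result.
FIRST(B C C) = { ')', 'c', ε }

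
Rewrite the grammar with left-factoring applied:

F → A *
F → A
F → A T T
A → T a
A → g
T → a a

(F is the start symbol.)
F → A F'
F' → *
F' → ε
F' → T T
A → T a
A → g
T → a a

Left-factoring transforms A → αβ₁ | αβ₂ into A → αA' and A' → β₁ | β₂
(α is the longest common prefix among the alternatives). Repeat until
no nonterminal has two alternatives with a common prefix.

Round 1: F has alternatives sharing prefix 'A'. Introduce F': F → A F'
  Add: F' → *
  Add: F' → ε
  Add: F' → T T

No remaining common prefixes — done.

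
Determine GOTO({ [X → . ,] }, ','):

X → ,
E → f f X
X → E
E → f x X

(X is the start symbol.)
{ [X → , .] }

GOTO(I, ',') = CLOSURE({ [A → αX.β] : [A → α.Xβ] ∈ I, X = ',' })

Items with dot before ',', with the dot advanced:
  [X → . ,] → [X → , .]
Closure adds nothing (no advanced item has the dot before a non-terminal).

GOTO = { [X → , .] }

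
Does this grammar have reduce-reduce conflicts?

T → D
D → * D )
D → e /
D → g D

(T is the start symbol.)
Augment with T' → T and build the canonical LR(0) collection (I0 = CLOSURE({[T' → . T]}), then GOTO on every symbol after a dot until no new states appear). It has 10 states:
  I0: { [D → . * D )], [D → . e /], [D → . g D], [T → . D], [T' → . T] }  — shift
  I1: { [D → * . D )], [D → . * D )], [D → . e /], [D → . g D] }  — shift
  I2: { [T → D .] }  — reduce
  I3: { [T' → T .] }  — accept
  I4: { [D → e . /] }  — shift
  I5: { [D → . * D )], [D → . e /], [D → . g D], [D → g . D] }  — shift
  I6: { [D → g D .] }  — reduce
  I7: { [D → e / .] }  — reduce
  I8: { [D → * D . )] }  — shift
  I9: { [D → * D ) .] }  — reduce

No state contains more than one complete item.

Answer: No reduce-reduce conflicts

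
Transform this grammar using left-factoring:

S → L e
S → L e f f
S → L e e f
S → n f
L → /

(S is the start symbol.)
S → L e S'
S' → ε
S' → f f
S' → e f
S → n f
L → /

Left-factoring transforms A → αβ₁ | αβ₂ into A → αA' and A' → β₁ | β₂
(α is the longest common prefix among the alternatives). Repeat until
no nonterminal has two alternatives with a common prefix.

Round 1: S has alternatives sharing prefix 'L e'. Introduce S': S → L e S'
  Add: S' → ε
  Add: S' → f f
  Add: S' → e f

No remaining common prefixes — done.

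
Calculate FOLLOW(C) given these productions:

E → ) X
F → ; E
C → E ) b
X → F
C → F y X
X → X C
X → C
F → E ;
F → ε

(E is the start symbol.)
{ $, ')', ';', 'y' }

In X → X C: C is at the end, add FOLLOW(X)
In X → C: C is at the end, add FOLLOW(X)

The FOLLOW sets referred to above (computed the same way, to a fixed point):
  FOLLOW(X) = { $, ')', ';', 'y' }

Taking the union: FOLLOW(C) = { $, ')', ';', 'y' }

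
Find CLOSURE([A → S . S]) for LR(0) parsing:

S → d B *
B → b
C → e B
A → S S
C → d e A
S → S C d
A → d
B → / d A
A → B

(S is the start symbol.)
{ [A → S . S], [S → . S C d], [S → . d B *] }

To compute CLOSURE, for each item [A → α.Bβ] where B is a non-terminal, add [B → .γ] for all productions B → γ; repeat for the newly added items until nothing changes.

Start with: [A → S . S]
  [A → S . S] has the dot before S: add [S → . d B *], [S → . S C d]
No further items can be added.

CLOSURE = { [A → S . S], [S → . S C d], [S → . d B *] }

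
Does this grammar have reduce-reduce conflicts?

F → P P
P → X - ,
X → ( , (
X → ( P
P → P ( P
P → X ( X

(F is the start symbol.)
Augment with F' → F and build the canonical LR(0) collection (I0 = CLOSURE({[F' → . F]}), then GOTO on every symbol after a dot until no new states appear). It has 17 states:
  I0: { [F → . P P], [F' → . F], [P → . P ( P], [P → . X ( X], [P → . X - ,], [X → . ( , (], [X → . ( P] }  — shift
  I1: { [P → . P ( P], [P → . X ( X], [P → . X - ,], [X → ( . , (], [X → ( . P], [X → . ( , (], [X → . ( P] }  — shift
  I2: { [F' → F .] }  — accept
  I3: { [F → P . P], [P → . P ( P], [P → . X ( X], [P → . X - ,], [P → P . ( P], [X → . ( , (], [X → . ( P] }  — shift
  I4: { [P → X . ( X], [P → X . - ,] }  — shift
  I5: { [P → X ( . X], [X → . ( , (], [X → . ( P] }  — shift
  I6: { [P → X - . ,] }  — shift
  I7: { [P → X - , .] }  — reduce
  I8: { [P → X ( X .] }  — reduce
  I9: { [P → . P ( P], [P → . X ( X], [P → . X - ,], [P → P ( . P], [X → ( . , (], [X → ( . P], [X → . ( , (], [X → . ( P] }  — shift
  I10: { [F → P P .], [P → P . ( P] }  — shift, reduce
  I11: { [P → . P ( P], [P → . X ( X], [P → . X - ,], [P → P ( . P], [X → . ( , (], [X → . ( P] }  — shift
  I12: { [P → P ( P .], [P → P . ( P] }  — shift, reduce
  I13: { [X → ( , . (] }  — shift
  I14: { [P → P ( P .], [P → P . ( P], [X → ( P .] }  — shift, 2 reduces
  I15: { [X → ( , ( .] }  — reduce
  I16: { [P → P . ( P], [X → ( P .] }  — shift, reduce

I14 contains complete items [P → P ( P .], [X → ( P .] — reduce-reduce conflict.

Answer: Yes — I14: [P → P ( P .] vs [X → ( P .]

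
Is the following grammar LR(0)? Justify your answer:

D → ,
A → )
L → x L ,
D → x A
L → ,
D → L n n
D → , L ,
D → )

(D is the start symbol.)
No. Shift-reduce conflict between [D → , .] and [L → . ,]

A grammar is LR(0) if no state in the canonical LR(0) collection has:
  - both a shift item (dot before a terminal) and a complete item (shift-reduce conflict), or
  - two or more complete items (reduce-reduce conflict; the accept item [D' → D .] counts as a complete item here).

Augment with D' → D and build the canonical LR(0) collection (I0 = CLOSURE({[D' → . D]}), then GOTO on every symbol after a dot until no new states appear). It has 16 states:
  I0: { [D → . )], [D → . , L ,], [D → . ,], [D → . L n n], [D → . x A], [D' → . D], [L → . ,], [L → . x L ,] }  — shift
  I1: { [D → ) .] }  — reduce
  I2: { [D → , . L ,], [D → , .], [L → , .], [L → . ,], [L → . x L ,] }  — shift, 2 reduces
  I3: { [D' → D .] }  — accept
  I4: { [D → L . n n] }  — shift
  I5: { [A → . )], [D → x . A], [L → . ,], [L → . x L ,], [L → x . L ,] }  — shift
  I6: { [A → ) .] }  — reduce
  I7: { [L → , .] }  — reduce
  I8: { [D → x A .] }  — reduce
  I9: { [L → x L . ,] }  — shift
  I10: { [L → . ,], [L → . x L ,], [L → x . L ,] }  — shift
  I11: { [L → x L , .] }  — reduce
  I12: { [D → L n . n] }  — shift
  I13: { [D → L n n .] }  — reduce
  I14: { [D → , L . ,] }  — shift
  I15: { [D → , L , .] }  — reduce

Conflict in state I2:
  Shift-reduce conflict between [D → , .] and [L → . ,]
So the grammar is NOT LR(0).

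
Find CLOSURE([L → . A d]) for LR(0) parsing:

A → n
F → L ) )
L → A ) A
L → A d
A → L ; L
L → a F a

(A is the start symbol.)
{ [A → . L ; L], [A → . n], [L → . A ) A], [L → . A d], [L → . a F a] }

Start with: [L → . A d]
  [L → . A d] has the dot before A: add [A → . n], [A → . L ; L]
  [A → . L ; L] has the dot before L: add [L → . A ) A], [L → . a F a]
No further items can be added.

CLOSURE = { [A → . L ; L], [A → . n], [L → . A ) A], [L → . A d], [L → . a F a] }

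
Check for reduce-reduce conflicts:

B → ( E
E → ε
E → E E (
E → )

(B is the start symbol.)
A reduce-reduce conflict occurs when an LR(0) state has two complete items [A → α .] and [B → β .] — both call for a reduction, and with no lookahead the parser cannot choose between them.

Augment with B' → B and build the canonical LR(0) collection (I0 = CLOSURE({[B' → . B]}), then GOTO on every symbol after a dot until no new states appear). It has 7 states:
  I0: { [B → . ( E], [B' → . B] }  — shift
  I1: { [B → ( . E], [E → . )], [E → . E E (], [E → .] }  — shift, reduce
  I2: { [B' → B .] }  — accept
  I3: { [E → ) .] }  — reduce
  I4: { [B → ( E .], [E → . )], [E → . E E (], [E → .], [E → E . E (] }  — shift, 2 reduces
  I5: { [E → . )], [E → . E E (], [E → .], [E → E . E (], [E → E E . (] }  — shift, reduce
  I6: { [E → E E ( .] }  — reduce

I4 contains complete items [B → ( E .], [E → .] — reduce-reduce conflict.

Answer: Yes — I4: [B → ( E .] vs [E → .]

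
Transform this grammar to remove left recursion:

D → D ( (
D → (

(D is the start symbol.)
D is directly left-recursive. The standard transformation for
  A → A α₁ | ... | A α_m | β₁ | ... | β_n
is
  A  → β₁ A' | ... | β_n A'
  A' → α₁ A' | ... | α_m A' | ε

D → ( becomes D → ( D'
D → D ( ( becomes D' → ( ( D'
Add D' → ε

Resulting grammar:
D → ( D'
D' → ( ( D'
D' → ε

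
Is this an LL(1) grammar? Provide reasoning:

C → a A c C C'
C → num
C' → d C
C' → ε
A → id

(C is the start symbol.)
A grammar is LL(1) if for each non-terminal N with multiple productions, the predict sets of those productions are pairwise disjoint, where PREDICT(N → α) = (FIRST(α) \ {ε}) ∪ (FOLLOW(N) if α ⇒* ε).

Relevant sets:
  FOLLOW(C') = { $, 'd' }

For C:
  PREDICT(C → a A c C C') = { 'a' }
  PREDICT(C → num) = { 'num' }
For C':
  PREDICT(C' → d C) = { 'd' }
  PREDICT(C' → ε) = { $, 'd' }
A has a single production, so nothing to check there.

Conflict found: Predict set conflict for C': { 'd' }
The grammar is NOT LL(1).

Answer: No. Predict set conflict for C': { 'd' }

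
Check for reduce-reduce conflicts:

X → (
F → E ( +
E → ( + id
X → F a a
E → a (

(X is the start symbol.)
No reduce-reduce conflicts

Augment with X' → X and build the canonical LR(0) collection (I0 = CLOSURE({[X' → . X]}), then GOTO on every symbol after a dot until no new states appear). It has 13 states:
  I0: { [E → . ( + id], [E → . a (], [F → . E ( +], [X → . (], [X → . F a a], [X' → . X] }  — shift
  I1: { [E → ( . + id], [X → ( .] }  — shift, reduce
  I2: { [F → E . ( +] }  — shift
  I3: { [X → F . a a] }  — shift
  I4: { [X' → X .] }  — accept
  I5: { [E → a . (] }  — shift
  I6: { [E → a ( .] }  — reduce
  I7: { [X → F a . a] }  — shift
  I8: { [X → F a a .] }  — reduce
  I9: { [F → E ( . +] }  — shift
  I10: { [F → E ( + .] }  — reduce
  I11: { [E → ( + . id] }  — shift
  I12: { [E → ( + id .] }  — reduce

No state contains more than one complete item.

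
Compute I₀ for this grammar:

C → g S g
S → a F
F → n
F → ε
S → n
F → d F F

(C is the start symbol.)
First, augment the grammar with C' → C
I₀ = CLOSURE({ [C' → . C] }):
  [C' → . C] has the dot before C: add [C → . g S g]
No further items can be added.

I₀ = { [C → . g S g], [C' → . C] }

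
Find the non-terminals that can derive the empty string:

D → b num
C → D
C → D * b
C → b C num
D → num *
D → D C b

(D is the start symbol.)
None

A non-terminal is nullable if it can derive ε (the empty string): either it has an ε-production, or it has a production whose right-hand side consists entirely of nullable non-terminals.

There are no ε-productions, so no non-terminal can derive ε.
No non-terminals are nullable.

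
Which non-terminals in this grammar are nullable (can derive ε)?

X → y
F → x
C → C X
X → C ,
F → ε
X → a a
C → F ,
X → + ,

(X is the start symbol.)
A non-terminal is nullable if it can derive ε (the empty string): either it has an ε-production, or it has a production whose right-hand side consists entirely of nullable non-terminals.

ε-productions: F → ε
So F is immediately nullable.
No further non-terminal can be added: every production for the remaining non-terminals contains a terminal or a non-nullable non-terminal.
Nullable = { 'F' }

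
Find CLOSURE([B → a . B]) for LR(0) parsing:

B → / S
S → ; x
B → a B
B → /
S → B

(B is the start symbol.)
Start with: [B → a . B]
  [B → a . B] has the dot before B: add [B → . / S], [B → . a B], [B → . /]
No further items can be added.

CLOSURE = { [B → . / S], [B → . /], [B → . a B], [B → a . B] }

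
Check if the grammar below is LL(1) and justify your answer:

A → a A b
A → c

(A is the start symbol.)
Yes, the grammar is LL(1).

A grammar is LL(1) if for each non-terminal N with multiple productions, the predict sets of those productions are pairwise disjoint, where PREDICT(N → α) = (FIRST(α) \ {ε}) ∪ (FOLLOW(N) if α ⇒* ε).

For A:
  PREDICT(A → a A b) = { 'a' }
  PREDICT(A → c) = { 'c' }

All predict sets are disjoint. The grammar IS LL(1).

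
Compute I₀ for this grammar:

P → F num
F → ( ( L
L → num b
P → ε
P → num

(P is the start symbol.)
{ [F → . ( ( L], [P → . F num], [P → . num], [P → .], [P' → . P] }

First, augment the grammar with P' → P
I₀ = CLOSURE({ [P' → . P] }):
  [P' → . P] has the dot before P: add [P → . F num], [P → .], [P → . num]
  [P → . F num] has the dot before F: add [F → . ( ( L]
No further items can be added.

I₀ = { [F → . ( ( L], [P → . F num], [P → . num], [P → .], [P' → . P] }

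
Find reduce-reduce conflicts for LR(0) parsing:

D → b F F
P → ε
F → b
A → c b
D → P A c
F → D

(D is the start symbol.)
Augment with D' → D and build the canonical LR(0) collection (I0 = CLOSURE({[D' → . D]}), then GOTO on every symbol after a dot until no new states appear). It has 12 states:
  I0: { [D → . P A c], [D → . b F F], [D' → . D], [P → .] }  — shift, reduce
  I1: { [D' → D .] }  — accept
  I2: { [A → . c b], [D → P . A c] }  — shift
  I3: { [D → . P A c], [D → . b F F], [D → b . F F], [F → . D], [F → . b], [P → .] }  — shift, reduce
  I4: { [F → D .] }  — reduce
  I5: { [D → . P A c], [D → . b F F], [D → b F . F], [F → . D], [F → . b], [P → .] }  — shift, reduce
  I6: { [D → . P A c], [D → . b F F], [D → b . F F], [F → . D], [F → . b], [F → b .], [P → .] }  — shift, 2 reduces
  I7: { [D → b F F .] }  — reduce
  I8: { [D → P A . c] }  — shift
  I9: { [A → c . b] }  — shift
  I10: { [A → c b .] }  — reduce
  I11: { [D → P A c .] }  — reduce

I6 contains complete items [F → b .], [P → .] — reduce-reduce conflict.

Answer: Yes — I6: [F → b .] vs [P → .]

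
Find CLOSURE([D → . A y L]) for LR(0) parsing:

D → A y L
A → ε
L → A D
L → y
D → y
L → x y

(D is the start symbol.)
{ [A → .], [D → . A y L] }

Start with: [D → . A y L]
  [D → . A y L] has the dot before A: add [A → .]
No further items can be added.

CLOSURE = { [A → .], [D → . A y L] }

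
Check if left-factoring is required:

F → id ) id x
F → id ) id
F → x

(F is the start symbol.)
Yes, F has productions with common prefix 'id ) id'

Left-factoring is needed when two productions for the same non-terminal
share a common prefix on the right-hand side.

Productions for F:
  F → id ) id x
  F → id ) id
  F → x

Found common prefix 'id ) id' in productions for F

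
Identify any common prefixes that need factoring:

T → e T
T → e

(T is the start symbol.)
Yes, T has productions with common prefix 'e'

Left-factoring is needed when two productions for the same non-terminal
share a common prefix on the right-hand side.

Productions for T:
  T → e T
  T → e

Found common prefix 'e' in productions for T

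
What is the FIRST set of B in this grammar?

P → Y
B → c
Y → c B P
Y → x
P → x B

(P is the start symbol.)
From B → c:
  - c is a terminal: add 'c' and stop

Collecting: FIRST(B) = { 'c' }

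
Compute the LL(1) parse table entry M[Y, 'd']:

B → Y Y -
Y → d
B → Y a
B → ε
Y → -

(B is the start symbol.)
To find M[Y, 'd'], we find productions for Y where 'd' is in the predict set (PREDICT(N → α) = (FIRST(α) \ {ε}) ∪ (FOLLOW(N) if α ⇒* ε)).

Y → d: PREDICT = { 'd' }
  'd' is in predict set, so this production goes in M[Y, 'd']
Y → -: PREDICT = { '-' }

M[Y, 'd'] = Y → d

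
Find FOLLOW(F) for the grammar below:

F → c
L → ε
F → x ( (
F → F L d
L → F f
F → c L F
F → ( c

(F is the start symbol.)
{ $, '(', 'c', 'd', 'f', 'x' }

To compute FOLLOW(F), find every occurrence of F on a right-hand side N → α F β: add FIRST(β) \ {ε}, and if β is empty or nullable also add FOLLOW(N). Iterate to a fixed point.

F is the start symbol, so $ ∈ FOLLOW(F).
In F → F L d: F is followed by L d, add FIRST(L d) \ {ε} = { '(', 'c', 'd', 'x' }
In L → F f: F is followed by f, add FIRST(f) \ {ε} = { 'f' }
In F → c L F: F is at the end; this adds FOLLOW(F) to itself — nothing new

Taking the union: FOLLOW(F) = { $, '(', 'c', 'd', 'f', 'x' }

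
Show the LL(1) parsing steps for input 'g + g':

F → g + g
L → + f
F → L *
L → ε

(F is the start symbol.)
LL(1) parsing maintains a stack (initially the start symbol over $) and the input. At each step: if the stack top is a terminal, match it against the current input token; if it is a non-terminal N, replace it with the RHS of M[N, lookahead] (the unique production whose predict set contains the lookahead).

Stack is shown with the top on the left.

Stack    Input    Action
------------------------
F $      g + g $  output F → g + g
g + g $  g + g $  match 'g'
+ g $    + g $    match '+'
g $      g $      match 'g'
$        $        accept

The string is accepted.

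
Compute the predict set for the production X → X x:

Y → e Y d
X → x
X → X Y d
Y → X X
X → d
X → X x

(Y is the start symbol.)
PREDICT(X → X x) = (FIRST(RHS) \ {ε}) ∪ (FOLLOW(X) if ε ∈ FIRST(RHS), i.e. RHS ⇒* ε)
FIRST(X) = { 'd', 'x' }
FIRST(X x) = { 'd', 'x' }
ε ∉ FIRST(X x), so FOLLOW(X) is not added.
PREDICT(X → X x) = { 'd', 'x' }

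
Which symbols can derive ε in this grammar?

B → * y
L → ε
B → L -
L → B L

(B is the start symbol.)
A non-terminal is nullable if it can derive ε (the empty string): either it has an ε-production, or it has a production whose right-hand side consists entirely of nullable non-terminals.

ε-productions: L → ε
So L is immediately nullable.
No further non-terminal can be added: every production for the remaining non-terminals contains a terminal or a non-nullable non-terminal.
Nullable = { 'L' }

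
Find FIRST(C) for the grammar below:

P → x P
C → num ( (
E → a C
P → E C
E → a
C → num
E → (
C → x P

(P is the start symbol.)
From C → num ( (:
  - num is a terminal: add 'num' and stop
From C → num:
  - num is a terminal: add 'num' and stop
From C → x P:
  - x is a terminal: add 'x' and stop

Collecting: FIRST(C) = { 'num', 'x' }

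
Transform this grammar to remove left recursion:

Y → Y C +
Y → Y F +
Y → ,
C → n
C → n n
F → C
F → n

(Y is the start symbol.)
Y is directly left-recursive. The standard transformation for
  A → A α₁ | ... | A α_m | β₁ | ... | β_n
is
  A  → β₁ A' | ... | β_n A'
  A' → α₁ A' | ... | α_m A' | ε

Y → , becomes Y → , Y'
Y → Y C + becomes Y' → C + Y'
Y → Y F + becomes Y' → F + Y'
Add Y' → ε

Productions for other non-terminals are unchanged:
  C → n
  C → n n
  F → C
  F → n

Resulting grammar:
Y → , Y'
Y' → C + Y'
Y' → F + Y'
Y' → ε
C → n
C → n n
F → C
F → n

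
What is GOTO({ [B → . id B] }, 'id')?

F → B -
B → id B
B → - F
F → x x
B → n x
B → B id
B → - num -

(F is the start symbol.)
{ [B → . - F], [B → . - num -], [B → . B id], [B → . id B], [B → . n x], [B → id . B] }

GOTO(I, 'id') = CLOSURE({ [A → αX.β] : [A → α.Xβ] ∈ I, X = 'id' })

Items with dot before 'id', with the dot advanced:
  [B → . id B] → [B → id . B]
Closure of the advanced items:
  [B → id . B] has the dot before B: add [B → . id B], [B → . - F], [B → . n x], [B → . B id], [B → . - num -]

GOTO = { [B → . - F], [B → . - num -], [B → . B id], [B → . id B], [B → . n x], [B → id . B] }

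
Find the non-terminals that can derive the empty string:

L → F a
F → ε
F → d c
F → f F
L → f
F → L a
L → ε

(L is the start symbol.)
{ 'F', 'L' }

A non-terminal is nullable if it can derive ε (the empty string): either it has an ε-production, or it has a production whose right-hand side consists entirely of nullable non-terminals.

ε-productions: F → ε, L → ε
So F, L are immediately nullable.
Every non-terminal is now nullable.
Nullable = { 'F', 'L' }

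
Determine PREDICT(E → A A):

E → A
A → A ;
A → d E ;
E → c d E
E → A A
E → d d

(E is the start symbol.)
PREDICT(E → A A) = (FIRST(RHS) \ {ε}) ∪ (FOLLOW(E) if ε ∈ FIRST(RHS), i.e. RHS ⇒* ε)
FIRST(A) = { 'd' }
FIRST(A A) = { 'd' }
ε ∉ FIRST(A A), so FOLLOW(E) is not added.
PREDICT(E → A A) = { 'd' }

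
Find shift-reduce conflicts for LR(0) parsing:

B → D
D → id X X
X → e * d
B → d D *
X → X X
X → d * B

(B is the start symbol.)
Augment with B' → B and build the canonical LR(0) collection (I0 = CLOSURE({[B' → . B]}), then GOTO on every symbol after a dot until no new states appear). It has 16 states:
  I0: { [B → . D], [B → . d D *], [B' → . B], [D → . id X X] }  — shift
  I1: { [B' → B .] }  — accept
  I2: { [B → D .] }  — reduce
  I3: { [B → d . D *], [D → . id X X] }  — shift
  I4: { [D → id . X X], [X → . X X], [X → . d * B], [X → . e * d] }  — shift
  I5: { [D → id X . X], [X → . X X], [X → . d * B], [X → . e * d], [X → X . X] }  — shift
  I6: { [X → d . * B] }  — shift
  I7: { [X → e . * d] }  — shift
  I8: { [X → e * . d] }  — shift
  I9: { [X → e * d .] }  — reduce
  I10: { [B → . D], [B → . d D *], [D → . id X X], [X → d * . B] }  — shift
  I11: { [X → d * B .] }  — reduce
  I12: { [D → id X X .], [X → . X X], [X → . d * B], [X → . e * d], [X → X . X], [X → X X .] }  — shift, 2 reduces
  I13: { [X → . X X], [X → . d * B], [X → . e * d], [X → X . X], [X → X X .] }  — shift, reduce
  I14: { [B → d D . *] }  — shift
  I15: { [B → d D * .] }  — reduce

I12 contains reduce items [D → id X X .], [X → X X .] and shift items [X → . d * B], [X → . e * d] — shift-reduce conflict.
I13 contains reduce item [X → X X .] and shift items [X → . d * B], [X → . e * d] — shift-reduce conflict.

Answer: Yes — I12: [D → id X X .] vs [X → . d * B]; I13: [X → X X .] vs [X → . d * B]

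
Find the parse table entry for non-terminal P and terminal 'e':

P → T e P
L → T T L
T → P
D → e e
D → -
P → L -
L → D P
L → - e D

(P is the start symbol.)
P → T e P, P → L -

To find M[P, 'e'], we find productions for P where 'e' is in the predict set (PREDICT(N → α) = (FIRST(α) \ {ε}) ∪ (FOLLOW(N) if α ⇒* ε)).

Relevant sets:
  FIRST(T) = { '-', 'e' }
  FIRST(L) = { '-', 'e' }

P → T e P: PREDICT = { '-', 'e' }
  'e' is in predict set, so this production goes in M[P, 'e']
P → L -: PREDICT = { '-', 'e' }
  'e' is in predict set, so this production goes in M[P, 'e']

M[P, 'e'] = P → T e P, P → L -  (a multiply-defined cell — the grammar is not LL(1))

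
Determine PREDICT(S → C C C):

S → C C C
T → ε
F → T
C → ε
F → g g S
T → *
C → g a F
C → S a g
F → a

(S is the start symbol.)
PREDICT(S → C C C) = (FIRST(RHS) \ {ε}) ∪ (FOLLOW(S) if ε ∈ FIRST(RHS), i.e. RHS ⇒* ε)
FIRST(C) = { 'a', 'g', ε }
FIRST(C C C) = { 'a', 'g', ε }
ε ∈ FIRST(C C C) (the right-hand side is nullable), so add FOLLOW(S) = { $, 'a', 'g' }
PREDICT(S → C C C) = { $, 'a', 'g' }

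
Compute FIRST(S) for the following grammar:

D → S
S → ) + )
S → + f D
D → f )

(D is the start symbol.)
{ ')', '+' }

To compute FIRST(S), examine every production with S on the left-hand side, reading each right-hand side left to right until a non-nullable symbol is reached.

From S → ) + ):
  - ')' is a terminal: add ')' and stop
From S → + f D:
  - '+' is a terminal: add '+' and stop

Collecting: FIRST(S) = { ')', '+' }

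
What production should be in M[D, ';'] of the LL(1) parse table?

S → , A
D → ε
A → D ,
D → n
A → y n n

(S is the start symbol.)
Empty (error entry)

To find M[D, ';'], we find productions for D where ';' is in the predict set (PREDICT(N → α) = (FIRST(α) \ {ε}) ∪ (FOLLOW(N) if α ⇒* ε)).

Relevant sets:
  FOLLOW(D) = { ',' }

D → ε: PREDICT = { ',' }
D → n: PREDICT = { 'n' }

M[D, ';'] is empty (no production applies)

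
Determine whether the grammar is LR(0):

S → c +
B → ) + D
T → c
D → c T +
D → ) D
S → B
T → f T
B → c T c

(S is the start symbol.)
Yes, the grammar is LR(0)

Augment with S' → S and build the canonical LR(0) collection (I0 = CLOSURE({[S' → . S]}), then GOTO on every symbol after a dot until no new states appear). It has 18 states:
  I0: { [B → . ) + D], [B → . c T c], [S → . B], [S → . c +], [S' → . S] }  — shift
  I1: { [B → ) . + D] }  — shift
  I2: { [S → B .] }  — reduce
  I3: { [S' → S .] }  — accept
  I4: { [B → c . T c], [S → c . +], [T → . c], [T → . f T] }  — shift
  I5: { [S → c + .] }  — reduce
  I6: { [B → c T . c] }  — shift
  I7: { [T → c .] }  — reduce
  I8: { [T → . c], [T → . f T], [T → f . T] }  — shift
  I9: { [T → f T .] }  — reduce
  I10: { [B → c T c .] }  — reduce
  I11: { [B → ) + . D], [D → . ) D], [D → . c T +] }  — shift
  I12: { [D → ) . D], [D → . ) D], [D → . c T +] }  — shift
  I13: { [B → ) + D .] }  — reduce
  I14: { [D → c . T +], [T → . c], [T → . f T] }  — shift
  I15: { [D → c T . +] }  — shift
  I16: { [D → c T + .] }  — reduce
  I17: { [D → ) D .] }  — reduce

Every state is either a pure shift/goto state or contains exactly one complete item and nothing to shift — no conflicts. The grammar is LR(0).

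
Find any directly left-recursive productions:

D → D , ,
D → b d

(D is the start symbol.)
Direct left recursion occurs when N → N α for some non-terminal N (the right-hand side begins with the left-hand side itself).

D → D , ,: LEFT RECURSIVE (starts with D)
D → b d: starts with b

The grammar has direct left recursion on: D.

Answer: Yes, D is left-recursive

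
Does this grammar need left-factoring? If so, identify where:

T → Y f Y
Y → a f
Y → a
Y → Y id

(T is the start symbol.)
Yes, Y has productions with common prefix 'a'

Left-factoring is needed when two productions for the same non-terminal
share a common prefix on the right-hand side.

Productions for Y:
  Y → a f
  Y → a
  Y → Y id

Found common prefix 'a' in productions for Y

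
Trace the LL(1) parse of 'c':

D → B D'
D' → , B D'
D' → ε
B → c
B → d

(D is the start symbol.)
LL(1) parsing maintains a stack (initially the start symbol over $) and the input. At each step: if the stack top is a terminal, match it against the current input token; if it is a non-terminal N, replace it with the RHS of M[N, lookahead] (the unique production whose predict set contains the lookahead).

Stack is shown with the top on the left.

Stack   Input  Action
---------------------
D $     c $    output D → B D'
B D' $  c $    output B → c
c D' $  c $    match 'c'
D' $    $      output D' → ε
$       $      accept

The string is accepted.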